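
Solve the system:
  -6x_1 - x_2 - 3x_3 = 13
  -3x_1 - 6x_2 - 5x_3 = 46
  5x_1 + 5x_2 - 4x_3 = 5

Row-reduce the augmented matrix:
R1 ← R1 / (-6).
R2 ← R2 + 3·R1.
R3 ← R3 − 5·R1.
R2 ← R2 / (-11/2).
R1 ← R1 − 1/6·R2.
R3 ← R3 − 25/6·R2.
R3 ← R3 / (-302/33).
R1 ← R1 − 13/33·R3.
R2 ← R2 − 7/11·R3.
Reading off the reduced rows gives x_1 = 1, x_2 = -4, x_3 = -5.

x_1 = 1, x_2 = -4, x_3 = -5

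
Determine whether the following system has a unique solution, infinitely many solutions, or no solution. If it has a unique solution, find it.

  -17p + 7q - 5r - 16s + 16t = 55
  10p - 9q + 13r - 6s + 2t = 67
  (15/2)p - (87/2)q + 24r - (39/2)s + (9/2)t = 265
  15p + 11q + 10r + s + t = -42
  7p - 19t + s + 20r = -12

Row-reduce:
R1 ← R1 / (-17).
R2 ← R2 − 10·R1.
R3 ← R3 − 15/2·R1.
R4 ← R4 − 15·R1.
R5 ← R5 − 7·R1.
R2 ← R2 / (-83/17).
R1 ← R1 + 7/17·R2.
R3 ← R3 + 687/17·R2.
R4 ← R4 − 292/17·R2.
R5 ← R5 − 49/17·R2.
R3 ← R3 / (-10203/166).
R1 ← R1 + 46/83·R3.
R2 ← R2 + 171/83·R3.
R4 ← R4 − 3401/83·R3.
R5 ← R5 − 1982/83·R3.
Swap R4 and R5.
R4 ← R4 / (83513/3401).
R1 ← R1 − 4524/3401·R4.
R2 ← R2 + 41/179·R4.
R3 ← R3 + 5589/3401·R4.
Row 5 reduces to 0 = 2/3, a contradiction. The system is inconsistent.

no solution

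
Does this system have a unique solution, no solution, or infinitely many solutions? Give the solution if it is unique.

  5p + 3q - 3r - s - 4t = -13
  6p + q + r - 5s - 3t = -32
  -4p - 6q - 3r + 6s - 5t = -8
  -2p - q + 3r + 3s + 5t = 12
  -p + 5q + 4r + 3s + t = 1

p = -3, q = 2, r = -4, s = 0, t = 4

Row-reduce the augmented matrix:
R1 ← R1 / (5).
R2 ← R2 − 6·R1.
R3 ← R3 + 4·R1.
R4 ← R4 + 2·R1.
R5 ← R5 + 1·R1.
R2 ← R2 / (-13/5).
R1 ← R1 − 3/5·R2.
R3 ← R3 + 18/5·R2.
R4 ← R4 − 1/5·R2.
R5 ← R5 − 28/5·R2.
R3 ← R3 / (-153/13).
R1 ← R1 − 6/13·R3.
R2 ← R2 + 23/13·R3.
R4 ← R4 − 28/13·R3.
R5 ← R5 − 173/13·R3.
R4 ← R4 / (38/9).
R1 ← R1 + 2/3·R4.
R2 ← R2 + 1/9·R4.
R3 ← R3 + 8/9·R4.
R5 ← R5 − 58/9·R4.
R5 ← R5 / (-3368/323).
R1 ← R1 + 179/323·R5.
R2 ← R2 − 309/323·R5.
R3 ← R3 − 401/323·R5.
R4 ← R4 − 121/323·R5.
Reading off the reduced rows gives p = -3, q = 2, r = -4, s = 0, t = 4.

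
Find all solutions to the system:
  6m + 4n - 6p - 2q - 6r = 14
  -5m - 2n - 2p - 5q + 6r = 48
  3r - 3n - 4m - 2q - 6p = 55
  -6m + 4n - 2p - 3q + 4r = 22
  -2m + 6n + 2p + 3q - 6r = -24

Row-reduce the augmented matrix:
R1 ← R1 / (6).
R2 ← R2 + 5·R1.
R3 ← R3 + 4·R1.
R4 ← R4 + 6·R1.
R5 ← R5 + 2·R1.
R2 ← R2 / (4/3).
R1 ← R1 − 2/3·R2.
R3 ← R3 + 1/3·R2.
R4 ← R4 − 8·R2.
R5 ← R5 − 22/3·R2.
R3 ← R3 / (-47/4).
R1 ← R1 − 5/2·R3.
R2 ← R2 + 21/4·R3.
R4 ← R4 − 34·R3.
R5 ← R5 − 77/2·R3.
R4 ← R4 / (965/47).
R1 ← R1 − 91/47·R4.
R2 ← R2 + 130/47·R4.
R3 ← R3 − 20/47·R4.
R5 ← R5 − 1063/47·R4.
R5 ← R5 / (-4588/965).
R1 ← R1 + 676/965·R5.
R2 ← R2 + 55/193·R5.
R3 ← R3 − 53/193·R5.
R4 ← R4 + 478/965·R5.
Reading off the reduced rows gives m = -4, n = -4, p = -4, q = -6, r = -3.

m = -4, n = -4, p = -4, q = -6, r = -3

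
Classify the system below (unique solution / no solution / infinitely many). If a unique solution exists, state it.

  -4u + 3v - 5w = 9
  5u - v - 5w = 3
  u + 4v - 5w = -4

u = -2, v = -3, w = -2

Row-reduce the augmented matrix:
R1 ← R1 / (-4).
R2 ← R2 − 5·R1.
R3 ← R3 − 1·R1.
R2 ← R2 / (11/4).
R1 ← R1 + 3/4·R2.
R3 ← R3 − 19/4·R2.
R3 ← R3 / (145/11).
R1 ← R1 + 20/11·R3.
R2 ← R2 + 45/11·R3.
Reading off the reduced rows gives u = -2, v = -3, w = -2.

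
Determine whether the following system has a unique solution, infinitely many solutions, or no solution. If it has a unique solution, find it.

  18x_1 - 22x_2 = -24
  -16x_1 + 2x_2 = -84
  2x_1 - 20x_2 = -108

x_1 = 6, x_2 = 6

Row-reduce the augmented matrix:
R1 ← R1 / (18).
R2 ← R2 + 16·R1.
R3 ← R3 − 2·R1.
R2 ← R2 / (-158/9).
R1 ← R1 + 11/9·R2.
R3 ← R3 + 158/9·R2.
R3 reduces to 0 = 0, so the extra equation is consistent.
Reading off the reduced rows gives x_1 = 6, x_2 = 6.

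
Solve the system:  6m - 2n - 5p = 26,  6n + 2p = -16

infinitely many solutions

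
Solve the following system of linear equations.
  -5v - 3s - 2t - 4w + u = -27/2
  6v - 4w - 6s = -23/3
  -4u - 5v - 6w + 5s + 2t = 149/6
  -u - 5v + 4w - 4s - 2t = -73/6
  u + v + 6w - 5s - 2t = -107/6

u = -3, v = 1/2, w = -1/3, s = 2, t = 5/3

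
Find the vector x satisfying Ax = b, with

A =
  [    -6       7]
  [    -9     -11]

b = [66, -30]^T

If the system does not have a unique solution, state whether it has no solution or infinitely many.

Row-reduce the augmented matrix:
R1 ← R1 / (-6).
R2 ← R2 + 9·R1.
R2 ← R2 / (-43/2).
R1 ← R1 + 7/6·R2.
Reading off the reduced rows gives x_1 = -4, x_2 = 6.

x_1 = -4, x_2 = 6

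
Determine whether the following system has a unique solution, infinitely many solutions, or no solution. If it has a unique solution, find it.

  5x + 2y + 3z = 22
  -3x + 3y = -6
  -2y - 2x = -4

x = 2, y = 0, z = 4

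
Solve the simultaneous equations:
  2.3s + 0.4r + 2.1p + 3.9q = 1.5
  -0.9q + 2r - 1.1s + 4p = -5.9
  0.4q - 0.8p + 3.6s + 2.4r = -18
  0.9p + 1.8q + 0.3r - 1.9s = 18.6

p = -2, q = 5, r = 0, s = -6

Row-reduce the augmented matrix:
R1 ← R1 / (21/10).
R2 ← R2 − 4·R1.
R3 ← R3 + 4/5·R1.
R4 ← R4 − 9/10·R1.
R2 ← R2 / (-583/70).
R1 ← R1 − 13/7·R2.
R3 ← R3 − 66/35·R2.
R4 ← R4 − 9/70·R2.
R3 ← R3 / (2252/795).
R1 ← R1 − 272/583·R3.
R2 ← R2 + 260/1749·R3.
R4 ← R4 − 861/5830·R3.
R4 ← R4 / (-97199/30965).
R1 ← R1 + 4086/6193·R4.
R2 ← R2 − 5127/6193·R4.
R3 ← R3 − 643/563·R4.
Reading off the reduced rows gives p = -2, q = 5, r = 0, s = -6.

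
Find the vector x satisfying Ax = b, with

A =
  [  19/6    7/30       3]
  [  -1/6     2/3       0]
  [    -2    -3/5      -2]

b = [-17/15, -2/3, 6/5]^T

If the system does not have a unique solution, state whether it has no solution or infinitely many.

infinitely many solutions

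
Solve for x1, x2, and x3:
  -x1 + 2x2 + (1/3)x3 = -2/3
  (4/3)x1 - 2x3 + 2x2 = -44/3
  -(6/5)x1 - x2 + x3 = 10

Row-reduce the augmented matrix:
R1 ← R1 / (-1).
R2 ← R2 − 4/3·R1.
R3 ← R3 + 6/5·R1.
R2 ← R2 / (14/3).
R1 ← R1 + 2·R2.
R3 ← R3 + 17/5·R2.
R3 ← R3 / (-8/15).
R1 ← R1 + 1·R3.
R2 ← R2 + 1/3·R3.
Reading off the reduced rows gives x1 = -5, x2 = -3, x3 = 1.

x1 = -5, x2 = -3, x3 = 1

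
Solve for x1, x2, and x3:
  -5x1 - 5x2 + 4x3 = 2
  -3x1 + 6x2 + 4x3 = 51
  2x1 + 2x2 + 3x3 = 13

Row-reduce the augmented matrix:
R1 ← R1 / (-5).
R2 ← R2 + 3·R1.
R3 ← R3 − 2·R1.
R2 ← R2 / (9).
R1 ← R1 − 1·R2.
R3 ← R3 / (23/5).
R1 ← R1 + 44/45·R3.
R2 ← R2 − 8/45·R3.
Reading off the reduced rows gives x1 = -3, x2 = 5, x3 = 3.

x1 = -3, x2 = 5, x3 = 3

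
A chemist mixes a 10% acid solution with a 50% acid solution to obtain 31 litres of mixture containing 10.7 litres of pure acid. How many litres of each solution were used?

Let a = litres of solution A, b = litres of solution B.
  a + b = 31
  (1/10)a + (1/2)b = 107/10
Row-reduce the augmented matrix:
R2 ← R2 − 1/10·R1.
R2 ← R2 / (2/5).
R1 ← R1 − 1·R2.
Reading off the reduced rows gives a = 12, b = 19.

litres of solution A: 12, litres of solution B: 19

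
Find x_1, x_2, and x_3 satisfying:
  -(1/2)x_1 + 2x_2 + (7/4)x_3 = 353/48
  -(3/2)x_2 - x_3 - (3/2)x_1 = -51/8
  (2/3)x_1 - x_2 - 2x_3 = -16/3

x_1 = 3/4, x_2 = 7/3, x_3 = 7/4

Row-reduce the augmented matrix:
R1 ← R1 / (-1/2).
R2 ← R2 + 3/2·R1.
R3 ← R3 − 2/3·R1.
R2 ← R2 / (-15/2).
R1 ← R1 + 4·R2.
R3 ← R3 − 5/3·R2.
R3 ← R3 / (-19/18).
R1 ← R1 + 1/6·R3.
R2 ← R2 − 5/6·R3.
Reading off the reduced rows gives x_1 = 3/4, x_2 = 7/3, x_3 = 7/4.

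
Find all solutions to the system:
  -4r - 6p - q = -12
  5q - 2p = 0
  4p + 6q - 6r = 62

p = 5, q = 2, r = -5

Row-reduce the augmented matrix:
R1 ← R1 / (-6).
R2 ← R2 + 2·R1.
R3 ← R3 − 4·R1.
R2 ← R2 / (16/3).
R1 ← R1 − 1/6·R2.
R3 ← R3 − 16/3·R2.
R3 ← R3 / (-10).
R1 ← R1 − 5/8·R3.
R2 ← R2 − 1/4·R3.
Reading off the reduced rows gives p = 5, q = 2, r = -5.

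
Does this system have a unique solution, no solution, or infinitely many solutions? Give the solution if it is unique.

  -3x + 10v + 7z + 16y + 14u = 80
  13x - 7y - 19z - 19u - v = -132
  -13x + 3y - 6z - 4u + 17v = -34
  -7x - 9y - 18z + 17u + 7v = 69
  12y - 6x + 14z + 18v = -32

Row-reduce the augmented matrix:
R1 ← R1 / (-3).
R2 ← R2 − 13·R1.
R3 ← R3 + 13·R1.
R4 ← R4 + 7·R1.
R5 ← R5 + 6·R1.
R2 ← R2 / (187/3).
R1 ← R1 + 16/3·R2.
R3 ← R3 + 199/3·R2.
R4 ← R4 + 139/3·R2.
R5 ← R5 + 20·R2.
R3 ← R3 / (-267/11).
R1 ← R1 + 15/11·R3.
R2 ← R2 − 2/11·R3.
R4 ← R4 + 285/11·R3.
R5 ← R5 − 40/11·R3.
R4 ← R4 / (55983/1513).
R1 ← R1 − 61/1513·R4.
R2 ← R2 − 781/1513·R4.
R3 ← R3 − 1267/1513·R4.
R5 ← R5 + 26744/1513·R4.
R5 ← R5 / (675854/55983).
R1 ← R1 + 42404/55983·R5.
R2 ← R2 − 16551/18661·R5.
R3 ← R3 + 37030/55983·R5.
R4 ← R4 + 7330/55983·R5.
Reading off the reduced rows gives x = -3, y = 3, z = -1, u = 5, v = -4.

x = -3, y = 3, z = -1, u = 5, v = -4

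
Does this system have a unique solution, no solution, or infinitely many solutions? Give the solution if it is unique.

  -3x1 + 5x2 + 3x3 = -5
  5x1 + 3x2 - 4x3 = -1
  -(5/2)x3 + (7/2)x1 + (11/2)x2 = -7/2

Row-reduce:
R1 ← R1 / (-3).
R2 ← R2 − 5·R1.
R3 ← R3 − 7/2·R1.
R2 ← R2 / (34/3).
R1 ← R1 + 5/3·R2.
R3 ← R3 − 34/3·R2.
Rank is 2 with 3 unknowns, leaving x3 free.

infinitely many solutions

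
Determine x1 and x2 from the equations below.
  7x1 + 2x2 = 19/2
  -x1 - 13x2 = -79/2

x1 = 1/2, x2 = 3

Row-reduce the augmented matrix:
R1 ← R1 / (7).
R2 ← R2 + 1·R1.
R2 ← R2 / (-89/7).
R1 ← R1 − 2/7·R2.
Reading off the reduced rows gives x1 = 1/2, x2 = 3.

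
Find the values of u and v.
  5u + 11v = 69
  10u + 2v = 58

Row-reduce the augmented matrix:
R1 ← R1 / (5).
R2 ← R2 − 10·R1.
R2 ← R2 / (-20).
R1 ← R1 − 11/5·R2.
Reading off the reduced rows gives u = 5, v = 4.

u = 5, v = 4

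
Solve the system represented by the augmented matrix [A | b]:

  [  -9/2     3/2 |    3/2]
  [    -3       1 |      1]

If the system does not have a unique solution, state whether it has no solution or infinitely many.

infinitely many solutions

Row-reduce:
R1 ← R1 / (-9/2).
R2 ← R2 + 3·R1.
Rank is 1 with 2 unknowns, leaving x_2 free.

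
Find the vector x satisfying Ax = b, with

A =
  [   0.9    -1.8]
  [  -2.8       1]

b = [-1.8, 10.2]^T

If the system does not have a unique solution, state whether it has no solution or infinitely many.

x_1 = -4, x_2 = -1

From equation 2: x_2 = 51/5 + 14/5·x_1.
Substitute into equation 1 and solve: x_1 = -4.
Then x_2 = -1.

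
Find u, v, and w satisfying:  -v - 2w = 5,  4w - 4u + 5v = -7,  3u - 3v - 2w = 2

u = -3, v = -3, w = -1

Row-reduce the augmented matrix:
Swap R1 and R2.
R1 ← R1 / (-4).
R3 ← R3 − 3·R1.
R2 ← R2 / (-1).
R1 ← R1 + 5/4·R2.
R3 ← R3 − 3/4·R2.
R3 ← R3 / (-1/2).
R1 ← R1 − 3/2·R3.
R2 ← R2 − 2·R3.
Reading off the reduced rows gives u = -3, v = -3, w = -1.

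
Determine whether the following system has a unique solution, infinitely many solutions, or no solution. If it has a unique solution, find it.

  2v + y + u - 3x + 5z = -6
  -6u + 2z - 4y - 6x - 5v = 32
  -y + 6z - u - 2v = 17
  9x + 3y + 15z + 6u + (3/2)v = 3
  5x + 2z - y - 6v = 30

infinitely many solutions

Row-reduce:
R1 ← R1 / (-3).
R2 ← R2 + 6·R1.
R4 ← R4 − 9·R1.
R5 ← R5 − 5·R1.
R2 ← R2 / (-6).
R1 ← R1 + 1/3·R2.
R3 ← R3 + 1·R2.
R4 ← R4 − 6·R2.
R5 ← R5 − 2/3·R2.
R3 ← R3 / (22/3).
R1 ← R1 + 11/9·R3.
R2 ← R2 − 4/3·R3.
R4 ← R4 − 22·R3.
R5 ← R5 − 85/9·R3.
Swap R4 and R5.
R4 ← R4 / (23/66).
R1 ← R1 − 1/6·R4.
R2 ← R2 − 14/11·R4.
R3 ← R3 − 1/22·R4.
Rank is 4 with 5 unknowns, leaving v free.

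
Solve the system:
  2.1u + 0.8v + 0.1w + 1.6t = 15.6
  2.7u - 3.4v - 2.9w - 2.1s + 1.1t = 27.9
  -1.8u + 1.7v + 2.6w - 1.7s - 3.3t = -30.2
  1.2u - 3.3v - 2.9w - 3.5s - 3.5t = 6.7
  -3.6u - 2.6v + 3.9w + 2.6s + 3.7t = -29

u = 5, v = 1, w = -5, s = 0, t = 3

Row-reduce the augmented matrix:
R1 ← R1 / (21/10).
R2 ← R2 − 27/10·R1.
R3 ← R3 + 9/5·R1.
R4 ← R4 − 6/5·R1.
R5 ← R5 + 18/5·R1.
R2 ← R2 / (-31/7).
R1 ← R1 − 8/21·R2.
R3 ← R3 − 167/70·R2.
R4 ← R4 + 263/70·R2.
R5 ← R5 + 43/35·R2.
R3 ← R3 / (817/775).
R1 ← R1 + 33/155·R3.
R2 ← R2 − 106/155·R3.
R4 ← R4 + 601/1550·R3.
R5 ← R5 − 7613/1550·R3.
R4 ← R4 / (-90189/32680).
R1 ← R1 + 2459/3268·R4.
R2 ← R2 − 1888/817·R4.
R3 ← R3 + 8777/3268·R4.
R5 ← R5 − 535099/32680·R4.
R5 ← R5 / (-7765409/901890).
R1 ← R1 − 127456/90189·R5.
R2 ← R2 + 177440/90189·R5.
R3 ← R3 − 185968/90189·R5.
R4 ← R4 − 147101/90189·R5.
Reading off the reduced rows gives u = 5, v = 1, w = -5, s = 0, t = 3.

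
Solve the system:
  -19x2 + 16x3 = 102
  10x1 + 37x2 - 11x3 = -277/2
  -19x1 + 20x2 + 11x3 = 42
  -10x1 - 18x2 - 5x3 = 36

no solution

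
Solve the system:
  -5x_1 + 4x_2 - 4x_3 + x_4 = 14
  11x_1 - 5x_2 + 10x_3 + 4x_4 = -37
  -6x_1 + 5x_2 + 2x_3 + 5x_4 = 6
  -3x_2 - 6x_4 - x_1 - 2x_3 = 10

Row-reduce:
R1 ← R1 / (-5).
R2 ← R2 − 11·R1.
R3 ← R3 + 6·R1.
R4 ← R4 + 1·R1.
R2 ← R2 / (19/5).
R1 ← R1 + 4/5·R2.
R3 ← R3 − 1/5·R2.
R4 ← R4 + 19/5·R2.
R3 ← R3 / (128/19).
R1 ← R1 − 20/19·R3.
R2 ← R2 − 6/19·R3.
Row 4 reduces to 0 = 1, a contradiction. The system is inconsistent.

no solution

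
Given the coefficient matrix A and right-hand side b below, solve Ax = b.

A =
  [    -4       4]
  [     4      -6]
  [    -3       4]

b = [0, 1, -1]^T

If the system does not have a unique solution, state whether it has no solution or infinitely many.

no solution

Row-reduce:
R1 ← R1 / (-4).
R2 ← R2 − 4·R1.
R3 ← R3 + 3·R1.
R2 ← R2 / (-2).
R1 ← R1 + 1·R2.
R3 ← R3 − 1·R2.
Row 3 reduces to 0 = -1/2, a contradiction. The system is inconsistent.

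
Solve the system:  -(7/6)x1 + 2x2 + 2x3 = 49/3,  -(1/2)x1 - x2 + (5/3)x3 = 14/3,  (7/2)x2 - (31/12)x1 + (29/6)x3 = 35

infinitely many solutions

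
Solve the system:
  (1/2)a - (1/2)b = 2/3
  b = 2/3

a = 2, b = 2/3

Row-reduce the augmented matrix:
R1 ← R1 / (1/2).
R1 ← R1 + 1·R2.
Reading off the reduced rows gives a = 2, b = 2/3.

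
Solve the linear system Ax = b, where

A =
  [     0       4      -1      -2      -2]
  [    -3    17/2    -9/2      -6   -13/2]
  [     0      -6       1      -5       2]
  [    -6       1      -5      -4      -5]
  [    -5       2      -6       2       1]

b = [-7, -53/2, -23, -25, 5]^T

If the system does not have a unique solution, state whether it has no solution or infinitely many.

Row-reduce:
Swap R1 and R2.
R1 ← R1 / (-3).
R4 ← R4 + 6·R1.
R5 ← R5 + 5·R1.
R2 ← R2 / (4).
R1 ← R1 + 17/6·R2.
R3 ← R3 + 6·R2.
R4 ← R4 + 16·R2.
R5 ← R5 + 73/6·R2.
R3 ← R3 / (-1/2).
R1 ← R1 − 19/24·R3.
R2 ← R2 + 1/4·R3.
R5 ← R5 + 37/24·R3.
Swap R4 and R5.
R4 ← R4 / (367/12).
R1 ← R1 + 145/12·R4.
R2 ← R2 − 7/2·R4.
R3 ← R3 − 16·R4.
Rank is 4 with 5 unknowns, leaving x_5 free.

infinitely many solutions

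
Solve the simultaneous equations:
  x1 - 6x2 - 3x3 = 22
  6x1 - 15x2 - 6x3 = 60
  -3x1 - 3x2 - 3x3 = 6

Row-reduce:
R2 ← R2 − 6·R1.
R3 ← R3 + 3·R1.
R2 ← R2 / (21).
R1 ← R1 + 6·R2.
R3 ← R3 + 21·R2.
Rank is 2 with 3 unknowns, leaving x3 free.

infinitely many solutions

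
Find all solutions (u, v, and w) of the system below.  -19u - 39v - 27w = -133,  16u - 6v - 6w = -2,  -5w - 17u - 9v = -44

no solution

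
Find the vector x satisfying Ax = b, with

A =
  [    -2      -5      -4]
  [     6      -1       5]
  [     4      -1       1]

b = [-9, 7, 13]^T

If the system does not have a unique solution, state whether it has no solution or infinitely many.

Row-reduce the augmented matrix:
R1 ← R1 / (-2).
R2 ← R2 − 6·R1.
R3 ← R3 − 4·R1.
R2 ← R2 / (-16).
R1 ← R1 − 5/2·R2.
R3 ← R3 + 11·R2.
R3 ← R3 / (-35/16).
R1 ← R1 − 29/32·R3.
R2 ← R2 − 7/16·R3.
Reading off the reduced rows gives x_1 = 5, x_2 = 3, x_3 = -4.

x_1 = 5, x_2 = 3, x_3 = -4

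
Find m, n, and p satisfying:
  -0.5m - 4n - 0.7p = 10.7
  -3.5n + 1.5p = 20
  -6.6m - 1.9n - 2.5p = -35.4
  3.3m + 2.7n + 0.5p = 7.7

m = 5, n = -4, p = 4

Row-reduce the augmented matrix:
R1 ← R1 / (-1/2).
R3 ← R3 + 33/5·R1.
R4 ← R4 − 33/10·R1.
R2 ← R2 / (-7/2).
R1 ← R1 − 8·R2.
R3 ← R3 − 509/10·R2.
R4 ← R4 + 237/10·R2.
R3 ← R3 / (4997/175).
R1 ← R1 − 169/35·R3.
R2 ← R2 + 3/7·R3.
R4 ← R4 + 4997/350·R3.
R4 reduces to 0 = 0, so the extra equation is consistent.
Reading off the reduced rows gives m = 5, n = -4, p = 4.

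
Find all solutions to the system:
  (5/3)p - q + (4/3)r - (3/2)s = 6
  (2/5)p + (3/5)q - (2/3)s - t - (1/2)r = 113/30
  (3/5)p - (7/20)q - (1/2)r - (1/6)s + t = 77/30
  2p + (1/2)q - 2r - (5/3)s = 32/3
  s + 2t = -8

no solution

Row-reduce:
R1 ← R1 / (5/3).
R2 ← R2 − 2/5·R1.
R3 ← R3 − 3/5·R1.
R4 ← R4 − 2·R1.
R2 ← R2 / (21/25).
R1 ← R1 + 3/5·R2.
R3 ← R3 − 1/100·R2.
R4 ← R4 − 17/10·R2.
R3 ← R3 / (-163/168).
R1 ← R1 − 3/14·R3.
R2 ← R2 + 41/42·R3.
R4 ← R4 + 163/84·R3.
Swap R4 and R5.
R1 ← R1 + 1013/978·R4.
R2 ← R2 + 364/489·R4.
R3 ← R3 + 190/489·R4.
Row 5 reduces to 0 = -2, a contradiction. The system is inconsistent.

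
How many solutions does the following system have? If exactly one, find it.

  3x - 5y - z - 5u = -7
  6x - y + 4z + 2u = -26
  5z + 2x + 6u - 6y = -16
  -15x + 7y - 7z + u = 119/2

Row-reduce:
R1 ← R1 / (3).
R2 ← R2 − 6·R1.
R3 ← R3 − 2·R1.
R4 ← R4 + 15·R1.
R2 ← R2 / (9).
R1 ← R1 + 5/3·R2.
R3 ← R3 + 8/3·R2.
R4 ← R4 + 18·R2.
R3 ← R3 / (67/9).
R1 ← R1 − 7/9·R3.
R2 ← R2 − 2/3·R3.
Row 4 reduces to 0 = 1/2, a contradiction. The system is inconsistent.

no solution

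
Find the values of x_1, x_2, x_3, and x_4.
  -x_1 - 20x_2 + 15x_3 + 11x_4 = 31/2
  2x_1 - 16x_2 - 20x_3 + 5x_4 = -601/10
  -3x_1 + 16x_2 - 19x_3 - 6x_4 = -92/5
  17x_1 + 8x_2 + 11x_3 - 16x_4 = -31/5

x_1 = -1, x_2 = 8/5, x_3 = 2, x_4 = 3/2

Row-reduce the augmented matrix:
R1 ← R1 / (-1).
R2 ← R2 − 2·R1.
R3 ← R3 + 3·R1.
R4 ← R4 − 17·R1.
R2 ← R2 / (-56).
R1 ← R1 − 20·R2.
R3 ← R3 − 76·R2.
R4 ← R4 + 332·R2.
R3 ← R3 / (-353/7).
R1 ← R1 + 80/7·R3.
R2 ← R2 + 5/28·R3.
R4 ← R4 − 1447/7·R3.
R4 ← R4 / (447/353).
R1 ← R1 + 581/706·R4.
R2 ← R2 + 669/1412·R4.
R3 ← R3 − 33/706·R4.
Reading off the reduced rows gives x_1 = -1, x_2 = 8/5, x_3 = 2, x_4 = 3/2.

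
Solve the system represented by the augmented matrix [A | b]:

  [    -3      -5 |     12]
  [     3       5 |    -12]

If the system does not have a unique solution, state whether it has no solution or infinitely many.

infinitely many solutions

Row-reduce:
R1 ← R1 / (-3).
R2 ← R2 − 3·R1.
Rank is 1 with 2 unknowns, leaving x_2 free.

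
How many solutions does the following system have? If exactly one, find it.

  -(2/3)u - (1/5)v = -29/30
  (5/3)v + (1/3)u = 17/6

u = 1, v = 3/2

Row-reduce the augmented matrix:
R1 ← R1 / (-2/3).
R2 ← R2 − 1/3·R1.
R2 ← R2 / (47/30).
R1 ← R1 − 3/10·R2.
Reading off the reduced rows gives u = 1, v = 3/2.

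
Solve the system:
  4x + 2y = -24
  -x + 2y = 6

x = -6, y = 0

From equation 2: x = -6 + 2·y.
Substitute into equation 1 and solve: y = 0.
Then x = -6.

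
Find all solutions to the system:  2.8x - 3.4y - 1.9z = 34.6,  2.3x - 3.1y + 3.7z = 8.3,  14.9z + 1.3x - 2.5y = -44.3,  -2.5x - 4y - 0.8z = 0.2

x = 6, y = -3, z = -4

Row-reduce the augmented matrix:
R1 ← R1 / (14/5).
R2 ← R2 − 23/10·R1.
R3 ← R3 − 13/10·R1.
R4 ← R4 + 5/2·R1.
R2 ← R2 / (-43/140).
R1 ← R1 + 17/14·R2.
R3 ← R3 + 129/140·R2.
R4 ← R4 + 197/28·R2.
Swap R3 and R4.
R3 ← R3 / (-105783/860).
R1 ← R1 + 1847/86·R3.
R2 ← R2 + 1473/86·R3.
R4 reduces to 0 = 0, so the extra equation is consistent.
Reading off the reduced rows gives x = 6, y = -3, z = -4.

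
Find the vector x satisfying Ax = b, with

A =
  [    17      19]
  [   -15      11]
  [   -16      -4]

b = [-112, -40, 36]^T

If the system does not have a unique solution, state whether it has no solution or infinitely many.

x_1 = -1, x_2 = -5

Row-reduce the augmented matrix:
R1 ← R1 / (17).
R2 ← R2 + 15·R1.
R3 ← R3 + 16·R1.
R2 ← R2 / (472/17).
R1 ← R1 − 19/17·R2.
R3 ← R3 − 236/17·R2.
R3 reduces to 0 = 0, so the extra equation is consistent.
Reading off the reduced rows gives x_1 = -1, x_2 = -5.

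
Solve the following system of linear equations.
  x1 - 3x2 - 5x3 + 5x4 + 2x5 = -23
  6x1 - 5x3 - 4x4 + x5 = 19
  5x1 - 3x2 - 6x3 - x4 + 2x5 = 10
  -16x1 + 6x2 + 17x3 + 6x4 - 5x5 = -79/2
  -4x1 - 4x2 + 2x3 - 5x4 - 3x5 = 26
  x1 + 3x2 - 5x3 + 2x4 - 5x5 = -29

no solution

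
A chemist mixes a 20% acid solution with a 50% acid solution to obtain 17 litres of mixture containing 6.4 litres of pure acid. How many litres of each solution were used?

litres of solution A: 7, litres of solution B: 10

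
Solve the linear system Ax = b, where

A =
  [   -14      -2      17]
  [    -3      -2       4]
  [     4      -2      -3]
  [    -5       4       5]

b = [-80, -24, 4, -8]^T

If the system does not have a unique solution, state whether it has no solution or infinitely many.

Row-reduce the augmented matrix:
R1 ← R1 / (-14).
R2 ← R2 + 3·R1.
R3 ← R3 − 4·R1.
R4 ← R4 + 5·R1.
R2 ← R2 / (-11/7).
R1 ← R1 − 1/7·R2.
R3 ← R3 + 18/7·R2.
R4 ← R4 − 33/7·R2.
R3 ← R3 / (14/11).
R1 ← R1 + 13/11·R3.
R2 ← R2 + 5/22·R3.
R4 reduces to 0 = 0, so the extra equation is consistent.
Reading off the reduced rows gives x_1 = -2, x_2 = 3, x_3 = -6.

x_1 = -2, x_2 = 3, x_3 = -6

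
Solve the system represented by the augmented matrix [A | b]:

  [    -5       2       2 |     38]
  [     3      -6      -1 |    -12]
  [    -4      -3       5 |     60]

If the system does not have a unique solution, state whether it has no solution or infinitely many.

Row-reduce the augmented matrix:
R1 ← R1 / (-5).
R2 ← R2 − 3·R1.
R3 ← R3 + 4·R1.
R2 ← R2 / (-24/5).
R1 ← R1 + 2/5·R2.
R3 ← R3 + 23/5·R2.
R3 ← R3 / (77/24).
R1 ← R1 + 5/12·R3.
R2 ← R2 + 1/24·R3.
Reading off the reduced rows gives x_1 = -6, x_2 = -2, x_3 = 6.

x_1 = -6, x_2 = -2, x_3 = 6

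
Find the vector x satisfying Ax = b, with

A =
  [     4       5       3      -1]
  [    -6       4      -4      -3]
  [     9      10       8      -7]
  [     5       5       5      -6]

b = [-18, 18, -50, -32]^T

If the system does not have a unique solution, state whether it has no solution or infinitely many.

infinitely many solutions

Row-reduce:
R1 ← R1 / (4).
R2 ← R2 + 6·R1.
R3 ← R3 − 9·R1.
R4 ← R4 − 5·R1.
R2 ← R2 / (23/2).
R1 ← R1 − 5/4·R2.
R3 ← R3 + 5/4·R2.
R4 ← R4 + 5/4·R2.
R3 ← R3 / (30/23).
R1 ← R1 − 16/23·R3.
R2 ← R2 − 1/23·R3.
R4 ← R4 − 30/23·R3.
Rank is 3 with 4 unknowns, leaving x_4 free.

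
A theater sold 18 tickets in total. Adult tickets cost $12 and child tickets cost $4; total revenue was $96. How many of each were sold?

Let a = adult tickets, c = child tickets.
  a + c = 18
  12a + 4c = 96
Row-reduce the augmented matrix:
R2 ← R2 − 12·R1.
R2 ← R2 / (-8).
R1 ← R1 − 1·R2.
Reading off the reduced rows gives a = 3, c = 15.

adult tickets: 3, child tickets: 15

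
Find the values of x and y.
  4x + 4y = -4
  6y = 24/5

x = -9/5, y = 4/5

Row-reduce the augmented matrix:
R1 ← R1 / (4).
R2 ← R2 / (6).
R1 ← R1 − 1·R2.
Reading off the reduced rows gives x = -9/5, y = 4/5.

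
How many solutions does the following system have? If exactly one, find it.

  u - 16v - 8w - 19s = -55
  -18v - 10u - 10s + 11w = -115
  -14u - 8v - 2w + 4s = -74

Row-reduce:
R2 ← R2 + 10·R1.
R3 ← R3 + 14·R1.
R2 ← R2 / (-178).
R1 ← R1 + 16·R2.
R3 ← R3 + 232·R2.
R3 ← R3 / (-2142/89).
R1 ← R1 + 160/89·R3.
R2 ← R2 − 69/178·R3.
Rank is 3 with 4 unknowns, leaving s free.

infinitely many solutions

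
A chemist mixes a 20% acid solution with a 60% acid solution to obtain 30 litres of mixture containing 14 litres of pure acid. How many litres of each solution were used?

litres of solution A: 10, litres of solution B: 20

Let a = litres of solution A, b = litres of solution B.
  a + b = 30
  (1/5)a + (3/5)b = 14
From equation 1: a = 30 − b.
Substitute into equation 2 and solve: b = 20.
Then a = 10.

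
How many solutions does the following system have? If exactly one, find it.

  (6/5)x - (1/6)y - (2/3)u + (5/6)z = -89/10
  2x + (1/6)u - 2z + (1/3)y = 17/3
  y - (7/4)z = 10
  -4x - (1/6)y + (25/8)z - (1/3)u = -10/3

Row-reduce:
R1 ← R1 / (6/5).
R2 ← R2 − 2·R1.
R4 ← R4 + 4·R1.
R2 ← R2 / (11/18).
R1 ← R1 + 5/36·R2.
R3 ← R3 − 1·R2.
R4 ← R4 + 13/18·R2.
R3 ← R3 / (167/44).
R1 ← R1 + 5/66·R3.
R2 ← R2 + 61/11·R3.
R4 ← R4 − 167/88·R3.
Row 4 reduces to 0 = 3, a contradiction. The system is inconsistent.

no solution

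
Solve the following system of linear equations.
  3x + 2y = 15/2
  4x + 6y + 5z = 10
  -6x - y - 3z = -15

x = 5/2, y = 0, z = 0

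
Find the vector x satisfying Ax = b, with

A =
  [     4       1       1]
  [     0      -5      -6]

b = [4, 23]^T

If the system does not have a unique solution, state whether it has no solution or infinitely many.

Row-reduce:
R1 ← R1 / (4).
R2 ← R2 / (-5).
R1 ← R1 − 1/4·R2.
Rank is 2 with 3 unknowns, leaving x_3 free.

infinitely many solutions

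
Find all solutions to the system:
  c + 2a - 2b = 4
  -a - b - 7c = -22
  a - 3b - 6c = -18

infinitely many solutions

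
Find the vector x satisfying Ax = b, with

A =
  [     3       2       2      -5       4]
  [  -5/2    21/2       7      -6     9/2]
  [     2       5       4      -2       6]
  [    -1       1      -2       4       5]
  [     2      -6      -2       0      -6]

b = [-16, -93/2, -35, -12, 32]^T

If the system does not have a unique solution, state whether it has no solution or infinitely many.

Row-reduce:
R1 ← R1 / (3).
R2 ← R2 + 5/2·R1.
R3 ← R3 − 2·R1.
R4 ← R4 + 1·R1.
R5 ← R5 − 2·R1.
R2 ← R2 / (73/6).
R1 ← R1 − 2/3·R2.
R3 ← R3 − 11/3·R2.
R4 ← R4 − 5/3·R2.
R5 ← R5 + 22/3·R2.
R3 ← R3 / (4/73).
R1 ← R1 − 14/73·R3.
R2 ← R2 − 52/73·R3.
R4 ← R4 + 184/73·R3.
R5 ← R5 − 138/73·R3.
R4 ← R4 / (206).
R1 ← R1 + 33/2·R4.
R2 ← R2 + 58·R4.
R3 ← R3 − 321/4·R4.
R5 ← R5 + 309/2·R4.
Row 5 reduces to 0 = -1/4, a contradiction. The system is inconsistent.

no solution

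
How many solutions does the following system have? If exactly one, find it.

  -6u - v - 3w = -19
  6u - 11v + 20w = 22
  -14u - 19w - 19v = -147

Row-reduce the augmented matrix:
R1 ← R1 / (-6).
R2 ← R2 − 6·R1.
R3 ← R3 + 14·R1.
R2 ← R2 / (-12).
R1 ← R1 − 1/6·R2.
R3 ← R3 + 50/3·R2.
R3 ← R3 / (-641/18).
R1 ← R1 − 53/72·R3.
R2 ← R2 + 17/12·R3.
Reading off the reduced rows gives u = 1, v = 4, w = 3.

u = 1, v = 4, w = 3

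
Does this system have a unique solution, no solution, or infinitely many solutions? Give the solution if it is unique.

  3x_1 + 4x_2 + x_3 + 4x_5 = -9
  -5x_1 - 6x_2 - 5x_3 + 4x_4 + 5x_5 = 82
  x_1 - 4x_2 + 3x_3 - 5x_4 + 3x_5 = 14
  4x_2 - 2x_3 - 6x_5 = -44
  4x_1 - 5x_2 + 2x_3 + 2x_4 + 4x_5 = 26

Row-reduce the augmented matrix:
R1 ← R1 / (3).
R2 ← R2 + 5·R1.
R3 ← R3 − 1·R1.
R5 ← R5 − 4·R1.
R2 ← R2 / (2/3).
R1 ← R1 − 4/3·R2.
R3 ← R3 + 16/3·R2.
R4 ← R4 − 4·R2.
R5 ← R5 + 31/3·R2.
R3 ← R3 / (-24).
R1 ← R1 − 7·R3.
R2 ← R2 + 5·R3.
R4 ← R4 − 18·R3.
R5 ← R5 + 51·R3.
R4 ← R4 / (-15/4).
R1 ← R1 + 1/8·R4.
R2 ← R2 − 3/8·R4.
R3 ← R3 + 9/8·R4.
R5 ← R5 − 53/8·R4.
R5 ← R5 / (-923/30).
R1 ← R1 − 88/15·R5.
R2 ← R2 + 83/30·R5.
R3 ← R3 + 38/15·R5.
R4 ← R4 − 19/15·R5.
Reading off the reduced rows gives x_1 = -4, x_2 = -4, x_3 = -1, x_4 = 2, x_5 = 5.

x_1 = -4, x_2 = -4, x_3 = -1, x_4 = 2, x_5 = 5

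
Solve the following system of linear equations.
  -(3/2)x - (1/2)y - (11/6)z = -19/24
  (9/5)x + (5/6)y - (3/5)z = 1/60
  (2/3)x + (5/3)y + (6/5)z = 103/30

Row-reduce the augmented matrix:
R1 ← R1 / (-3/2).
R2 ← R2 − 9/5·R1.
R3 ← R3 − 2/3·R1.
R2 ← R2 / (7/30).
R1 ← R1 − 1/3·R2.
R3 ← R3 − 13/9·R2.
R3 ← R3 / (2392/135).
R1 ← R1 − 47/9·R3.
R2 ← R2 + 12·R3.
Reading off the reduced rows gives x = -3/4, y = 2, z = 1/2.

x = -3/4, y = 2, z = 1/2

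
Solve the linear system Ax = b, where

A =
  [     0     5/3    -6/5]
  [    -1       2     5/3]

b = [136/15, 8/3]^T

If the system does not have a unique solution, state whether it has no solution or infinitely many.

infinitely many solutions

Row-reduce:
Swap R1 and R2.
R1 ← R1 / (-1).
R2 ← R2 / (5/3).
R1 ← R1 + 2·R2.
Rank is 2 with 3 unknowns, leaving x_3 free.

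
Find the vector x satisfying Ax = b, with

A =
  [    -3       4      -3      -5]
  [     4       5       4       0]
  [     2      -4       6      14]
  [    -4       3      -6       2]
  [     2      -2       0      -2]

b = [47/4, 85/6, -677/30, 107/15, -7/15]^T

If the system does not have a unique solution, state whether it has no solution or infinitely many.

x_1 = 5/3, x_2 = 5/2, x_3 = -5/4, x_4 = -3/5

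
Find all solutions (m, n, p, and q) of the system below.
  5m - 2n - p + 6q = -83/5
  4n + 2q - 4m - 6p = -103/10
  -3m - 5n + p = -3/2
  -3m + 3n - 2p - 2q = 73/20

m = -1/4, n = 4/5, p = 7/4, q = -2

Row-reduce the augmented matrix:
R1 ← R1 / (5).
R2 ← R2 + 4·R1.
R3 ← R3 + 3·R1.
R4 ← R4 + 3·R1.
R2 ← R2 / (12/5).
R1 ← R1 + 2/5·R2.
R3 ← R3 + 31/5·R2.
R4 ← R4 − 9/5·R2.
R3 ← R3 / (-103/6).
R1 ← R1 + 4/3·R3.
R2 ← R2 + 17/6·R3.
R4 ← R4 − 5/2·R3.
R4 ← R4 / (-43/103).
R1 ← R1 − 71/103·R4.
R2 ← R2 + 68/103·R4.
R3 ← R3 + 127/103·R4.
Reading off the reduced rows gives m = -1/4, n = 4/5, p = 7/4, q = -2.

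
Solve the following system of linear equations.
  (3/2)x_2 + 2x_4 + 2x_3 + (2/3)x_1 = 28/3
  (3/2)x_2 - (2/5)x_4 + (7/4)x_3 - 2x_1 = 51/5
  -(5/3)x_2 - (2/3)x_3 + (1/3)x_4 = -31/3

Row-reduce:
R1 ← R1 / (2/3).
R2 ← R2 + 2·R1.
R2 ← R2 / (6).
R1 ← R1 − 9/4·R2.
R3 ← R3 + 5/3·R2.
R3 ← R3 / (107/72).
R1 ← R1 − 3/32·R3.
R2 ← R2 − 31/24·R3.
Rank is 3 with 4 unknowns, leaving x_4 free.

infinitely many solutions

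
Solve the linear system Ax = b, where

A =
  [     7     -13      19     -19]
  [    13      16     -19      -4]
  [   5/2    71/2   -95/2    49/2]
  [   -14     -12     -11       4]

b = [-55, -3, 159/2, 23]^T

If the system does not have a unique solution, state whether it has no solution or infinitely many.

Row-reduce:
R1 ← R1 / (7).
R2 ← R2 − 13·R1.
R3 ← R3 − 5/2·R1.
R4 ← R4 + 14·R1.
R2 ← R2 / (281/7).
R1 ← R1 + 13/7·R2.
R3 ← R3 − 281/7·R2.
R4 ← R4 + 38·R2.
Swap R3 and R4.
R3 ← R3 / (-6853/281).
R1 ← R1 − 57/281·R3.
R2 ← R2 + 380/281·R3.
Rank is 3 with 4 unknowns, leaving x_4 free.

infinitely many solutions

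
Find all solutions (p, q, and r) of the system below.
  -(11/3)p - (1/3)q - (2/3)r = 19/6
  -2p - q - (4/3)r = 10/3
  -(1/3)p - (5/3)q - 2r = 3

no solution

Row-reduce:
R1 ← R1 / (-11/3).
R2 ← R2 + 2·R1.
R3 ← R3 + 1/3·R1.
R2 ← R2 / (-9/11).
R1 ← R1 − 1/11·R2.
R3 ← R3 + 18/11·R2.
Row 3 reduces to 0 = -1/2, a contradiction. The system is inconsistent.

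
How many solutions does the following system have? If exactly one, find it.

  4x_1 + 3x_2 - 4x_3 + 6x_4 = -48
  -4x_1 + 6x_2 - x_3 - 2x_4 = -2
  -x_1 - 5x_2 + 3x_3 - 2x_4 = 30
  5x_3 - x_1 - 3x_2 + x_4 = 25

Row-reduce the augmented matrix:
R1 ← R1 / (4).
R2 ← R2 + 4·R1.
R3 ← R3 + 1·R1.
R4 ← R4 + 1·R1.
R2 ← R2 / (9).
R1 ← R1 − 3/4·R2.
R3 ← R3 + 17/4·R2.
R4 ← R4 + 9/4·R2.
R3 ← R3 / (-13/36).
R1 ← R1 + 7/12·R3.
R2 ← R2 + 5/9·R3.
R4 ← R4 − 11/4·R3.
R4 ← R4 / (183/13).
R1 ← R1 + 14/13·R4.
R2 ← R2 + 22/13·R4.
R3 ← R3 + 50/13·R4.
Reading off the reduced rows gives x_1 = -2, x_2 = -2, x_3 = 4, x_4 = -3.

x_1 = -2, x_2 = -2, x_3 = 4, x_4 = -3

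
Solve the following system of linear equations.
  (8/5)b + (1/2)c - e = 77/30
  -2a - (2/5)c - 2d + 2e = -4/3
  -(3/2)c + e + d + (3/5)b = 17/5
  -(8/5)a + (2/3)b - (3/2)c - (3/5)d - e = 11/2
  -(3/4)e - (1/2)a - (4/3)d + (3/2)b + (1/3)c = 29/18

a = -1, b = 3/2, c = -5/3, d = 1, e = -1

Row-reduce the augmented matrix:
Swap R1 and R2.
R1 ← R1 / (-2).
R4 ← R4 + 8/5·R1.
R5 ← R5 + 1/2·R1.
R2 ← R2 / (8/5).
R3 ← R3 − 3/5·R2.
R4 ← R4 − 2/3·R2.
R5 ← R5 − 3/2·R2.
R3 ← R3 / (-27/16).
R1 ← R1 − 1/5·R3.
R2 ← R2 − 5/16·R3.
R4 ← R4 + 833/600·R3.
R5 ← R5 + 17/480·R3.
R4 ← R4 / (359/2025).
R1 ← R1 − 151/135·R4.
R2 ← R2 − 5/27·R4.
R3 ← R3 + 16/27·R4.
R5 ← R5 + 346/405·R4.
R5 ← R5 / (-23427/1436).
R1 ← R1 − 7207/359·R5.
R2 ← R2 − 1110/359·R5.
R3 ← R3 + 4270/359·R5.
R4 ← R4 + 6712/359·R5.
Reading off the reduced rows gives a = -1, b = 3/2, c = -5/3, d = 1, e = -1.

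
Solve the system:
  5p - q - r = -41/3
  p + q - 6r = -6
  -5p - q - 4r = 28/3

Row-reduce the augmented matrix:
R1 ← R1 / (5).
R2 ← R2 − 1·R1.
R3 ← R3 + 5·R1.
R2 ← R2 / (6/5).
R1 ← R1 + 1/5·R2.
R3 ← R3 + 2·R2.
R3 ← R3 / (-44/3).
R1 ← R1 + 7/6·R3.
R2 ← R2 + 29/6·R3.
Reading off the reduced rows gives p = -5/2, q = 1/2, r = 2/3.

p = -5/2, q = 1/2, r = 2/3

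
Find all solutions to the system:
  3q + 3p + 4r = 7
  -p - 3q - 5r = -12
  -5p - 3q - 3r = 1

Row-reduce:
R1 ← R1 / (3).
R2 ← R2 + 1·R1.
R3 ← R3 + 5·R1.
R2 ← R2 / (-2).
R1 ← R1 − 1·R2.
R3 ← R3 − 2·R2.
Row 3 reduces to 0 = 3, a contradiction. The system is inconsistent.

no solution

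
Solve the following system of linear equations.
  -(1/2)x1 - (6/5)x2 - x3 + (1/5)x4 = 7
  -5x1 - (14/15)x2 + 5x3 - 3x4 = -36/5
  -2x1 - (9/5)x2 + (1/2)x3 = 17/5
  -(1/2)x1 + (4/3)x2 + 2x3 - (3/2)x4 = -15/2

no solution

Row-reduce:
R1 ← R1 / (-1/2).
R2 ← R2 + 5·R1.
R3 ← R3 + 2·R1.
R4 ← R4 + 1/2·R1.
R2 ← R2 / (166/15).
R1 ← R1 − 12/5·R2.
R3 ← R3 − 3·R2.
R4 ← R4 − 38/15·R2.
R3 ← R3 / (36/83).
R1 ← R1 + 104/83·R3.
R2 ← R2 − 225/166·R3.
R4 ← R4 + 36/83·R3.
Row 4 reduces to 0 = -1/2, a contradiction. The system is inconsistent.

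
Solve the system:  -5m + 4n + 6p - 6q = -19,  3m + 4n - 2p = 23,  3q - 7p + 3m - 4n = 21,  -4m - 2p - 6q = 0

Row-reduce:
R1 ← R1 / (-5).
R2 ← R2 − 3·R1.
R3 ← R3 − 3·R1.
R4 ← R4 + 4·R1.
R2 ← R2 / (32/5).
R1 ← R1 + 4/5·R2.
R3 ← R3 + 8/5·R2.
R4 ← R4 + 16/5·R2.
R3 ← R3 / (-3).
R1 ← R1 + 1·R3.
R2 ← R2 − 1/4·R3.
R4 ← R4 + 6·R3.
Row 4 reduces to 0 = -4, a contradiction. The system is inconsistent.

no solution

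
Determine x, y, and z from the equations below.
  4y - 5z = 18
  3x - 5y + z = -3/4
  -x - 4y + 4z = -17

x = 2, y = 3/4, z = -3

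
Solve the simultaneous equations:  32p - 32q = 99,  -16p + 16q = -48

Row-reduce:
R1 ← R1 / (32).
R2 ← R2 + 16·R1.
Row 2 reduces to 0 = 3/2, a contradiction. The system is inconsistent.

no solution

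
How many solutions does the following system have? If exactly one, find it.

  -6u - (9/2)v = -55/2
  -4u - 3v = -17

no solution

Row-reduce:
R1 ← R1 / (-6).
R2 ← R2 + 4·R1.
Row 2 reduces to 0 = 4/3, a contradiction. The system is inconsistent.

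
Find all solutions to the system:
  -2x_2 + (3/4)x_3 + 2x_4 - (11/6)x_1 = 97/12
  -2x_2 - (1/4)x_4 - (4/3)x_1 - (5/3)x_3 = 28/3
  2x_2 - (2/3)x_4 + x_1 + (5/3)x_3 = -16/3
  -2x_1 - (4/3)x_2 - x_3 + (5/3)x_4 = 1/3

x_1 = -1, x_2 = -6, x_3 = 3, x_4 = -4

Row-reduce the augmented matrix:
R1 ← R1 / (-11/6).
R2 ← R2 + 4/3·R1.
R3 ← R3 − 1·R1.
R4 ← R4 + 2·R1.
R2 ← R2 / (-6/11).
R1 ← R1 − 12/11·R2.
R3 ← R3 − 10/11·R2.
R4 ← R4 − 28/33·R2.
R3 ← R3 / (-29/18).
R1 ← R1 + 29/6·R3.
R2 ← R2 − 73/18·R3.
R4 ← R4 + 142/27·R3.
R4 ← R4 / (85/18).
R1 ← R1 − 11/4·R4.
R2 ← R2 + 71/24·R4.
R3 ← R3 − 3/2·R4.
Reading off the reduced rows gives x_1 = -1, x_2 = -6, x_3 = 3, x_4 = -4.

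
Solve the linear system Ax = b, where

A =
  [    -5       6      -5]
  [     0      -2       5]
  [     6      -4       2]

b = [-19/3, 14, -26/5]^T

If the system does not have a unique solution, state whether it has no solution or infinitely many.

x_1 = -7/3, x_2 = -1, x_3 = 12/5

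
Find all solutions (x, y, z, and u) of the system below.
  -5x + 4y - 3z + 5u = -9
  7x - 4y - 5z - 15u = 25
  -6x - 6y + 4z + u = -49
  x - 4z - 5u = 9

Row-reduce:
R1 ← R1 / (-5).
R2 ← R2 − 7·R1.
R3 ← R3 + 6·R1.
R4 ← R4 − 1·R1.
R2 ← R2 / (8/5).
R1 ← R1 + 4/5·R2.
R3 ← R3 + 54/5·R2.
R4 ← R4 − 4/5·R2.
R3 ← R3 / (-109/2).
R1 ← R1 + 4·R3.
R2 ← R2 + 23/4·R3.
Row 4 reduces to 0 = 1, a contradiction. The system is inconsistent.

no solution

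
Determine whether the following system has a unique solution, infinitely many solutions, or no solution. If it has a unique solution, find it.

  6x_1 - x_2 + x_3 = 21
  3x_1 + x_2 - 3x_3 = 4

Row-reduce:
R1 ← R1 / (6).
R2 ← R2 − 3·R1.
R2 ← R2 / (3/2).
R1 ← R1 + 1/6·R2.
Rank is 2 with 3 unknowns, leaving x_3 free.

infinitely many solutions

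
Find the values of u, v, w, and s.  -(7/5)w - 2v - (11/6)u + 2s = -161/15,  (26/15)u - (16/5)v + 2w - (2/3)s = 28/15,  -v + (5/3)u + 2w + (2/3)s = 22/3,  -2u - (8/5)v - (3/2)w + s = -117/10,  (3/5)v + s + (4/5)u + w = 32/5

u = 4, v = 2, w = 1, s = 1

Row-reduce the augmented matrix:
R1 ← R1 / (-11/6).
R2 ← R2 − 26/15·R1.
R3 ← R3 − 5/3·R1.
R4 ← R4 + 2·R1.
R5 ← R5 − 4/5·R1.
R2 ← R2 / (-56/11).
R1 ← R1 − 12/11·R2.
R3 ← R3 + 31/11·R2.
R4 ← R4 − 32/55·R2.
R5 ← R5 + 3/11·R2.
R3 ← R3 / (247/700).
R1 ← R1 − 159/175·R3.
R2 ← R2 + 93/700·R3.
R4 ← R4 − 183/1750·R3.
R5 ← R5 − 247/700·R3.
R4 ← R4 / (-11689/7410).
R1 ← R1 + 1354/247·R4.
R2 ← R2 − 326/741·R4.
R3 ← R3 − 1265/247·R4.
R5 reduces to 0 = 0, so the extra equation is consistent.
Reading off the reduced rows gives u = 4, v = 2, w = 1, s = 1.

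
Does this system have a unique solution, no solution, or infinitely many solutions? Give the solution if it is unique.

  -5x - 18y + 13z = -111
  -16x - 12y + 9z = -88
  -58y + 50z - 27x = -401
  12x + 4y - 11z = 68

x = 1, y = 3, z = -4

Row-reduce the augmented matrix:
R1 ← R1 / (-5).
R2 ← R2 + 16·R1.
R3 ← R3 + 27·R1.
R4 ← R4 − 12·R1.
R2 ← R2 / (228/5).
R1 ← R1 − 18/5·R2.
R3 ← R3 − 196/5·R2.
R4 ← R4 + 196/5·R2.
R3 ← R3 / (446/57).
R1 ← R1 + 1/38·R3.
R2 ← R2 + 163/228·R3.
R4 ← R4 + 446/57·R3.
R4 reduces to 0 = 0, so the extra equation is consistent.
Reading off the reduced rows gives x = 1, y = 3, z = -4.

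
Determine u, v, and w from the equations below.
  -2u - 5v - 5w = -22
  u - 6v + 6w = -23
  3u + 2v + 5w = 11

Row-reduce the augmented matrix:
R1 ← R1 / (-2).
R2 ← R2 − 1·R1.
R3 ← R3 − 3·R1.
R2 ← R2 / (-17/2).
R1 ← R1 − 5/2·R2.
R3 ← R3 + 11/2·R2.
R3 ← R3 / (-81/17).
R1 ← R1 − 60/17·R3.
R2 ← R2 + 7/17·R3.
Reading off the reduced rows gives u = 1, v = 4, w = 0.

u = 1, v = 4, w = 0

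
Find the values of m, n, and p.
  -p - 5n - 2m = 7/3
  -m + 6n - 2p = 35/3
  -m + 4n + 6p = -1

Row-reduce the augmented matrix:
R1 ← R1 / (-2).
R2 ← R2 + 1·R1.
R3 ← R3 + 1·R1.
R2 ← R2 / (17/2).
R1 ← R1 − 5/2·R2.
R3 ← R3 − 13/2·R2.
R3 ← R3 / (130/17).
R1 ← R1 − 16/17·R3.
R2 ← R2 + 3/17·R3.
Reading off the reduced rows gives m = -3, n = 1, p = -4/3.

m = -3, n = 1, p = -4/3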